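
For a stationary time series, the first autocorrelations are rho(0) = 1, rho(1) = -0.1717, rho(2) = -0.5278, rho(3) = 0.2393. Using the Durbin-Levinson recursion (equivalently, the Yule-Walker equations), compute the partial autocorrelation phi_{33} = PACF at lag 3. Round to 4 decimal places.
\phi_{33} = -0.0030

The PACF at lag k is phi_{kk}, the last component of the solution
to the Yule-Walker system G_k phi = r_k where
  (G_k)_{ij} = rho(|i - j|), (r_k)_i = rho(i), i,j = 1..k.
Equivalently, Durbin-Levinson gives phi_{kk} iteratively:
  phi_{11} = rho(1)
  phi_{kk} = [rho(k) - sum_{j=1..k-1} phi_{k-1,j} rho(k-j)]
            / [1 - sum_{j=1..k-1} phi_{k-1,j} rho(j)],
  phi_{k,j} = phi_{k-1,j} - phi_{kk} phi_{k-1,k-j},  j = 1..k-1.
Step k = 1:
  phi_11 = rho(1) = -0.1717.
Step k = 2:
  phi_22 = [rho(2) - phi_11 rho(1)] / [1 - phi_11 rho(1)] = [-0.5278 - (-0.1717)(-0.1717)] / [1 - (-0.1717)(-0.1717)]
         = -0.55728089 / 0.97051911 = -0.574209.
  Update: phi_21 = phi_11 - phi_22 phi_11 = -0.1717 - (-0.574209)(-0.1717) = -0.270292.
Step k = 3:
  phi_33 = [rho(3) - phi_21 rho(2) - phi_22 rho(1)] / [1 - phi_21 rho(1) - phi_22 rho(2)]
    numerator   = 0.2393 - (-0.270292)(-0.5278) - (-0.574209)(-0.1717) = -0.00195166
    denominator = 1 - (-0.270292)(-0.1717) - (-0.574209)(-0.5278) = 0.65052336
  phi_33 = -0.00195166 / 0.65052336 = -0.003.
Therefore phi_{33} = -0.0030.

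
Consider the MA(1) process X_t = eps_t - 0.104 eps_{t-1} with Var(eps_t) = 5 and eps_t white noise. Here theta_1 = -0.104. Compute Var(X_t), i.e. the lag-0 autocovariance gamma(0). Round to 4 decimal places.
\gamma(0) = 5.0541

For an MA(q) process X_t = eps_t + sum_i theta_i eps_{t-i} with
Var(eps_t) = sigma^2, the variance is
  gamma(0) = sigma^2 * (1 + sum_i theta_i^2).
  sum_i theta_i^2 = (-0.104)^2 = 0.010816.
  gamma(0) = 5 * (1 + 0.010816) = 5 * 1.010816 = 5.05408, which rounds to 5.0541.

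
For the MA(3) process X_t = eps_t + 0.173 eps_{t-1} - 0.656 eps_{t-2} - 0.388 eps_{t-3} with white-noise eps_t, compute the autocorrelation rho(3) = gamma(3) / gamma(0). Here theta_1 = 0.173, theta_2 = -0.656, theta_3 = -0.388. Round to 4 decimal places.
\rho(3) = -0.2409

For an MA(q) process with theta_0 = 1, the autocovariance is
  gamma(k) = sigma^2 * sum_{i=0..q-k} theta_i * theta_{i+k},
and rho(k) = gamma(k) / gamma(0). Sigma^2 cancels.
  numerator   = (1)*(-0.388) = -0.388.
  denominator = (1)^2 + (0.173)^2 + (-0.656)^2 + (-0.388)^2 = 1.610809.
  rho(3) = -0.388 / 1.610809 = -0.2409.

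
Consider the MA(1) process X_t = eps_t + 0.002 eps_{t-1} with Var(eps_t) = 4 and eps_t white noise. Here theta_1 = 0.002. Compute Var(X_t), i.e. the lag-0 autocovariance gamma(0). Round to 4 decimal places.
\gamma(0) = 4.0000

For an MA(q) process X_t = eps_t + sum_i theta_i eps_{t-i} with
Var(eps_t) = sigma^2, the variance is
  gamma(0) = sigma^2 * (1 + sum_i theta_i^2).
  sum_i theta_i^2 = (0.002)^2 = 0.000004.
  gamma(0) = 4 * (1 + 0.000004) = 4 * 1.000004 = 4.000016, which rounds to 4.0000.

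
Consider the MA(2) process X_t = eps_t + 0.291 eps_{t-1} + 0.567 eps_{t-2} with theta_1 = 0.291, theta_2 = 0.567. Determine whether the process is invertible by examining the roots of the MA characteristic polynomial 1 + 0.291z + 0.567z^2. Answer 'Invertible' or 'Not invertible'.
\text{Invertible}

The MA(q) characteristic polynomial is P(z) = 1 + 0.291z + 0.567z^2.
Invertibility requires all roots to lie outside the unit circle, i.e. |z| > 1 for every root.
Set 1 + (0.291) z + (0.567) z^2 = 0, i.e. a z^2 + b z + c = 0 with a = 0.567, b = 0.291, c = 1.
Discriminant D = b^2 - 4ac = (0.291)^2 - 4*(0.567)*1 = 0.084681 - (2.268) = -2.183319.
D < 0, so the roots are the complex-conjugate pair z = (-b +/- i sqrt(-D)) / (2a) = -0.2566 +/- 1.303i.
For a conjugate pair |z|^2 = z * conj(z) = (product of roots) = c/a = 1/(0.567) = 1.763668, so |z| = sqrt(1.763668) = 1.328 for both roots.
Moduli of all roots: 1.3280, 1.3280.
All moduli strictly greater than 1? Yes.
Verdict: Invertible.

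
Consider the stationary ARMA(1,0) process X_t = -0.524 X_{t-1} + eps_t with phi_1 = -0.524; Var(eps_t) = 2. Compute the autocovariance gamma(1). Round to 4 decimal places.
\gamma(1) = -1.4447

Multiply the model equation by X_{t-k} and take expectations. With theta_0 = psi_0 = 1 and psi_j the MA(infinity) weights, this gives
  gamma(k) - sum_i phi_i gamma(k-i) = c_k,
  c_k = sigma^2 * sum_{j=k..q} theta_j psi_{j-k}   (c_k = 0 for k > q),
using gamma(-m) = gamma(m).
Pure AR (q = 0): c_0 = sigma^2 = 2, c_k = 0 for k >= 1.
Equations for k = 0 and k = 1 (AR order 1):
  gamma(0) = phi_1 gamma(1) + c_0
  gamma(1) = phi_1 gamma(0) + c_1
Substituting the second into the first: gamma(0) (1 - phi_1^2) = c_0 + phi_1 c_1, so
  gamma(0) = c_0 / (1 - phi_1^2) = 2 / (1 - (-0.524)^2) = 2 / 0.725424 = 2.757008.
  gamma(1) = phi_1 gamma(0) = (-0.524)(2.757008) = -1.444672.
Therefore gamma(1) = -1.4447 (to 4 decimal places).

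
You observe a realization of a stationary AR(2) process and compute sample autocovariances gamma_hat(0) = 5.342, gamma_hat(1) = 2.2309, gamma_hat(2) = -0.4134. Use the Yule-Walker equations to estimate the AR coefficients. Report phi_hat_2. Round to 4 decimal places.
\hat\phi_{2} = -0.3050

The Yule-Walker equations for an AR(p) process read, in matrix form,
  Gamma_p phi = r_p,   with   (Gamma_p)_{ij} = gamma(|i - j|),
                       (r_p)_i = gamma(i),   i,j = 1..p.
Substitute the sample gammas (Toeplitz matrix and right-hand side of size 2):
  Gamma_p = [[5.342, 2.2309], [2.2309, 5.342]]
  r_p     = [2.2309, -0.4134]
Written out:
  5.342 phi_1 + 2.2309 phi_2 = 2.2309
  2.2309 phi_1 + 5.342 phi_2 = -0.4134
Solve by Cramer's rule:
  det = gamma(0)^2 - gamma(1)^2 = (5.342)^2 - (2.2309)^2 = 28.536964 - 4.97691481 = 23.56004919
  phi_hat_1 = [gamma(1) gamma(0) - gamma(1) gamma(2)] / det = [(2.2309)(5.342) - (2.2309)(-0.4134)] / 23.56004919 = 12.83972186 / 23.56004919 = 0.545
  phi_hat_2 = [gamma(0) gamma(2) - gamma(1)^2] / det = [(5.342)(-0.4134) - (2.2309)^2] / 23.56004919 = -7.18529761 / 23.56004919 = -0.305
So phi_hat = [0.5450, -0.3050].
Therefore phi_hat_2 = -0.3050.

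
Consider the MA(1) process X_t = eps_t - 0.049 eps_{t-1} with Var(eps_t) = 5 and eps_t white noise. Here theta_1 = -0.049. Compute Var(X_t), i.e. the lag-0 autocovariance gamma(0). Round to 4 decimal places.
\gamma(0) = 5.0120

For an MA(q) process X_t = eps_t + sum_i theta_i eps_{t-i} with
Var(eps_t) = sigma^2, the variance is
  gamma(0) = sigma^2 * (1 + sum_i theta_i^2).
  sum_i theta_i^2 = (-0.049)^2 = 0.002401.
  gamma(0) = 5 * (1 + 0.002401) = 5 * 1.002401 = 5.012005, which rounds to 5.0120.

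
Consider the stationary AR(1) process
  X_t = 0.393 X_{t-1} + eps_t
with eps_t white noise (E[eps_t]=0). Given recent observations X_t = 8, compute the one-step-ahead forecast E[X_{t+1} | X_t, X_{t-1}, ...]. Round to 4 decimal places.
E[X_{t+1} \mid \mathcal F_t] = 3.1440

For an AR(p) model X_t = c + sum_i phi_i X_{t-i} + eps_t, the
one-step-ahead conditional mean is
  E[X_{t+1} | X_t, ...] = c + sum_i phi_i X_{t+1-i}.
Substitute known values:
  E[X_{t+1} | ...] = (0.393) * (8)
                   = 3.1440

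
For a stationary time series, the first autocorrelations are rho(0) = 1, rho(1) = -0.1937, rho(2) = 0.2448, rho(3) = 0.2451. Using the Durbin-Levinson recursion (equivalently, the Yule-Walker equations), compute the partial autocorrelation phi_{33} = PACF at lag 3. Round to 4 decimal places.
\phi_{33} = 0.3530

The PACF at lag k is phi_{kk}, the last component of the solution
to the Yule-Walker system G_k phi = r_k where
  (G_k)_{ij} = rho(|i - j|), (r_k)_i = rho(i), i,j = 1..k.
Equivalently, Durbin-Levinson gives phi_{kk} iteratively:
  phi_{11} = rho(1)
  phi_{kk} = [rho(k) - sum_{j=1..k-1} phi_{k-1,j} rho(k-j)]
            / [1 - sum_{j=1..k-1} phi_{k-1,j} rho(j)],
  phi_{k,j} = phi_{k-1,j} - phi_{kk} phi_{k-1,k-j},  j = 1..k-1.
Step k = 1:
  phi_11 = rho(1) = -0.1937.
Step k = 2:
  phi_22 = [rho(2) - phi_11 rho(1)] / [1 - phi_11 rho(1)] = [0.2448 - (-0.1937)(-0.1937)] / [1 - (-0.1937)(-0.1937)]
         = 0.20728031 / 0.96248031 = 0.215361.
  Update: phi_21 = phi_11 - phi_22 phi_11 = -0.1937 - (0.215361)(-0.1937) = -0.151985.
Step k = 3:
  phi_33 = [rho(3) - phi_21 rho(2) - phi_22 rho(1)] / [1 - phi_21 rho(1) - phi_22 rho(2)]
    numerator   = 0.2451 - (-0.151985)(0.2448) - (0.215361)(-0.1937) = 0.32402119
    denominator = 1 - (-0.151985)(-0.1937) - (0.215361)(0.2448) = 0.9178403
  phi_33 = 0.32402119 / 0.9178403 = 0.353.
Therefore phi_{33} = 0.3530.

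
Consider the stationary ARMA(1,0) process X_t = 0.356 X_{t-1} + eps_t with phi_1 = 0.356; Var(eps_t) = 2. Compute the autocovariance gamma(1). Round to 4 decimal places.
\gamma(1) = 0.8153

Multiply the model equation by X_{t-k} and take expectations. With theta_0 = psi_0 = 1 and psi_j the MA(infinity) weights, this gives
  gamma(k) - sum_i phi_i gamma(k-i) = c_k,
  c_k = sigma^2 * sum_{j=k..q} theta_j psi_{j-k}   (c_k = 0 for k > q),
using gamma(-m) = gamma(m).
Pure AR (q = 0): c_0 = sigma^2 = 2, c_k = 0 for k >= 1.
Equations for k = 0 and k = 1 (AR order 1):
  gamma(0) = phi_1 gamma(1) + c_0
  gamma(1) = phi_1 gamma(0) + c_1
Substituting the second into the first: gamma(0) (1 - phi_1^2) = c_0 + phi_1 c_1, so
  gamma(0) = c_0 / (1 - phi_1^2) = 2 / (1 - (0.356)^2) = 2 / 0.873264 = 2.290258.
  gamma(1) = phi_1 gamma(0) = (0.356)(2.290258) = 0.815332.
Therefore gamma(1) = 0.8153 (to 4 decimal places).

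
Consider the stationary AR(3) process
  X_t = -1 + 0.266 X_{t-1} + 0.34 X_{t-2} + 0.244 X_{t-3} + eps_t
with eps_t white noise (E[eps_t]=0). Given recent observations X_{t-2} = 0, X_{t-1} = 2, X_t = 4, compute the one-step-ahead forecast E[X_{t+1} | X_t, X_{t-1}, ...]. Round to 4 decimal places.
E[X_{t+1} \mid \mathcal F_t] = 0.7440

For an AR(p) model X_t = c + sum_i phi_i X_{t-i} + eps_t, the
one-step-ahead conditional mean is
  E[X_{t+1} | X_t, ...] = c + sum_i phi_i X_{t+1-i}.
Substitute known values:
  E[X_{t+1} | ...] = -1 + (0.266) * (4) + (0.34) * (2) + (0.244) * (0)
                   = 0.7440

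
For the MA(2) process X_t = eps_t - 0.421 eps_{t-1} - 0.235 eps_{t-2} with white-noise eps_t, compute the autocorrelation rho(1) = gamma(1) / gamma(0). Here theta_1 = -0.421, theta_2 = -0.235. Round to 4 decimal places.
\rho(1) = -0.2613

For an MA(q) process with theta_0 = 1, the autocovariance is
  gamma(k) = sigma^2 * sum_{i=0..q-k} theta_i * theta_{i+k},
and rho(k) = gamma(k) / gamma(0). Sigma^2 cancels.
  numerator   = (1)*(-0.421) + (-0.421)*(-0.235) = -0.322065.
  denominator = (1)^2 + (-0.421)^2 + (-0.235)^2 = 1.232466.
  rho(1) = -0.322065 / 1.232466 = -0.2613.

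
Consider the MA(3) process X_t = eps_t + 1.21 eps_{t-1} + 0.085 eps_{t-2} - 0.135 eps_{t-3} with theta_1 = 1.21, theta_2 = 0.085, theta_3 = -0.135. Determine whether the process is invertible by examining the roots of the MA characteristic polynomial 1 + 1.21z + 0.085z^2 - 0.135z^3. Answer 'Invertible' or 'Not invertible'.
\text{Invertible}

The MA(q) characteristic polynomial is P(z) = 1 + 1.21z + 0.085z^2 - 0.135z^3.
Invertibility requires all roots to lie outside the unit circle, i.e. |z| > 1 for every root.
Degree 3: look for a simple real root z0 first, then factor out (1 - z/z0) and solve the remaining quadratic.
Testing z0 = -2: P(-2) = 1 + (1.21)(-2) + (0.085)(-2)^2 + (-0.135)(-2)^3
  = 1 + (-2.42) + (0.34) + (1.08) = 0.  So z_0 = -2 is a root, |z_0| = 2.
Divide out the factor (1 + 0.5 z) = (1 - z/z0) (since 1/z0 = -0.5):
  P(z) = (1 + 0.5 z)(1 + (0.71) z + (-0.27) z^2)
  [check: z-coef 0.71 - (-0.5) = 1.21; z^2-coef -0.27 - (-0.5)(0.71) = 0.085; z^3-coef -(-0.5)(-0.27) = -0.135.]
Remaining roots from the quadratic factor 1 + (0.71) z + (-0.27) z^2:
  Set 1 + (0.71) z + (-0.27) z^2 = 0, i.e. a z^2 + b z + c = 0 with a = -0.27, b = 0.71, c = 1.
  Discriminant D = b^2 - 4ac = (0.71)^2 - 4*(-0.27)*1 = 0.5041 - (-1.08) = 1.5841.
  D >= 0, so the roots are real: z = (-b +/- sqrt(D)) / (2a) = (-0.71 +/- 1.25861) / (-0.54).
    z_1 = (-0.71 + 1.25861) / (-0.54) = -1.0159,   |z_1| = 1.0159.
    z_2 = (-0.71 - 1.25861) / (-0.54) = 3.6456,   |z_2| = 3.6456.
Moduli of all roots: 2.0000, 1.0159, 3.6456.
All moduli strictly greater than 1? Yes.
Verdict: Invertible.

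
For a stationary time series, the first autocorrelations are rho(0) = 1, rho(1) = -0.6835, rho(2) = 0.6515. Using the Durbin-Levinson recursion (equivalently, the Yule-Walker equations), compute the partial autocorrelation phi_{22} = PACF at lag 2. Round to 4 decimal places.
\phi_{22} = 0.3459

The PACF at lag k is phi_{kk}, the last component of the solution
to the Yule-Walker system G_k phi = r_k where
  (G_k)_{ij} = rho(|i - j|), (r_k)_i = rho(i), i,j = 1..k.
Equivalently, Durbin-Levinson gives phi_{kk} iteratively:
  phi_{11} = rho(1)
  phi_{kk} = [rho(k) - sum_{j=1..k-1} phi_{k-1,j} rho(k-j)]
            / [1 - sum_{j=1..k-1} phi_{k-1,j} rho(j)],
  phi_{k,j} = phi_{k-1,j} - phi_{kk} phi_{k-1,k-j},  j = 1..k-1.
Step k = 1:
  phi_11 = rho(1) = -0.6835.
Step k = 2:
  phi_22 = [rho(2) - phi_11 rho(1)] / [1 - phi_11 rho(1)] = [0.6515 - (-0.6835)(-0.6835)] / [1 - (-0.6835)(-0.6835)]
         = 0.18432775 / 0.53282775 = 0.3459.
Therefore phi_{22} = 0.3459.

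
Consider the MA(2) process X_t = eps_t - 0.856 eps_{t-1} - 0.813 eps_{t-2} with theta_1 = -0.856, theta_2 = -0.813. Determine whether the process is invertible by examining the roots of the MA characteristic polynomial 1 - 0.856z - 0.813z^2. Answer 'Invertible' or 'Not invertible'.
\text{Not invertible}

The MA(q) characteristic polynomial is P(z) = 1 - 0.856z - 0.813z^2.
Invertibility requires all roots to lie outside the unit circle, i.e. |z| > 1 for every root.
Set 1 + (-0.856) z + (-0.813) z^2 = 0, i.e. a z^2 + b z + c = 0 with a = -0.813, b = -0.856, c = 1.
Discriminant D = b^2 - 4ac = (-0.856)^2 - 4*(-0.813)*1 = 0.732736 - (-3.252) = 3.984736.
D >= 0, so the roots are real: z = (-b +/- sqrt(D)) / (2a) = (0.856 +/- 1.99618) / (-1.626).
  z_1 = (0.856 + 1.99618) / (-1.626) = -1.7541,   |z_1| = 1.7541.
  z_2 = (0.856 - 1.99618) / (-1.626) = 0.7012,   |z_2| = 0.7012.
Moduli of all roots: 1.7541, 0.7012.
All moduli strictly greater than 1? No.
Verdict: Not invertible.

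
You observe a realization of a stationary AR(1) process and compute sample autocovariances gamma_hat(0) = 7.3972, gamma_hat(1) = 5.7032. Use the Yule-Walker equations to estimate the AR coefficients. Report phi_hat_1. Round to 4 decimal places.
\hat\phi_{1} = 0.7710

The Yule-Walker equations for an AR(p) process read, in matrix form,
  Gamma_p phi = r_p,   with   (Gamma_p)_{ij} = gamma(|i - j|),
                       (r_p)_i = gamma(i),   i,j = 1..p.
Substitute the sample gammas (Toeplitz matrix and right-hand side of size 1):
  Gamma_p = [[7.3972]]
  r_p     = [5.7032]
With p = 1 this is the single equation gamma(0) phi_1 = gamma(1):
  phi_hat_1 = gamma(1) / gamma(0) = 5.7032 / 7.3972 = 0.7710.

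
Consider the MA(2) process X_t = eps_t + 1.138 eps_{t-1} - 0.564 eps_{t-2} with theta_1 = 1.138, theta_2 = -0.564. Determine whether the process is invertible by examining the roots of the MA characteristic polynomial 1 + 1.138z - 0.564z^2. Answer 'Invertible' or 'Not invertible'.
\text{Not invertible}

The MA(q) characteristic polynomial is P(z) = 1 + 1.138z - 0.564z^2.
Invertibility requires all roots to lie outside the unit circle, i.e. |z| > 1 for every root.
Set 1 + (1.138) z + (-0.564) z^2 = 0, i.e. a z^2 + b z + c = 0 with a = -0.564, b = 1.138, c = 1.
Discriminant D = b^2 - 4ac = (1.138)^2 - 4*(-0.564)*1 = 1.295044 - (-2.256) = 3.551044.
D >= 0, so the roots are real: z = (-b +/- sqrt(D)) / (2a) = (-1.138 +/- 1.884421) / (-1.128).
  z_1 = (-1.138 + 1.884421) / (-1.128) = -0.6617,   |z_1| = 0.6617.
  z_2 = (-1.138 - 1.884421) / (-1.128) = 2.6795,   |z_2| = 2.6795.
Moduli of all roots: 0.6617, 2.6795.
All moduli strictly greater than 1? No.
Verdict: Not invertible.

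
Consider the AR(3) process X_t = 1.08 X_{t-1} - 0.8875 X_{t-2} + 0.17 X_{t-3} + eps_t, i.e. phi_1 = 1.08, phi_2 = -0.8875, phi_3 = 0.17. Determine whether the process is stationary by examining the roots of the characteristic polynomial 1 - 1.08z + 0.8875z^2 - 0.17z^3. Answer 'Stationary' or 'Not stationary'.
\text{Stationary}

The AR(p) characteristic polynomial is P(z) = 1 - 1.08z + 0.8875z^2 - 0.17z^3.
Stationarity requires all roots to lie outside the unit circle, i.e. |z| > 1 for every root.
Degree 3: look for a simple real root z0 first, then factor out (1 - z/z0) and solve the remaining quadratic.
Testing z0 = 4: P(4) = 1 + (-1.08)(4) + (0.8875)(4)^2 + (-0.17)(4)^3
  = 1 + (-4.32) + (14.2) + (-10.88) = 0.  So z_0 = 4 is a root, |z_0| = 4.
Divide out the factor (1 - 0.25 z) = (1 - z/z0) (since 1/z0 = 0.25):
  P(z) = (1 - 0.25 z)(1 + (-0.83) z + (0.68) z^2)
  [check: z-coef -0.83 - (0.25) = -1.08; z^2-coef 0.68 - (0.25)(-0.83) = 0.8875; z^3-coef -(0.25)(0.68) = -0.17.]
Remaining roots from the quadratic factor 1 + (-0.83) z + (0.68) z^2:
  Set 1 + (-0.83) z + (0.68) z^2 = 0, i.e. a z^2 + b z + c = 0 with a = 0.68, b = -0.83, c = 1.
  Discriminant D = b^2 - 4ac = (-0.83)^2 - 4*(0.68)*1 = 0.6889 - (2.72) = -2.0311.
  D < 0, so the roots are the complex-conjugate pair z = (-b +/- i sqrt(-D)) / (2a) = 0.6103 +/- 1.0479i.
  For a conjugate pair |z|^2 = z * conj(z) = (product of roots) = c/a = 1/(0.68) = 1.470588, so |z| = sqrt(1.470588) = 1.2127 for both roots.
Moduli of all roots: 4.0000, 1.2127, 1.2127.
All moduli strictly greater than 1? Yes.
Verdict: Stationary.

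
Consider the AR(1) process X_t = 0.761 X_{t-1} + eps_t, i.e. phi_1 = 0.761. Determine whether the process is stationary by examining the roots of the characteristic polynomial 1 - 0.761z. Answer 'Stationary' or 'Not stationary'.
\text{Stationary}

The AR(p) characteristic polynomial is P(z) = 1 - 0.761z.
Stationarity requires all roots to lie outside the unit circle, i.e. |z| > 1 for every root.
This is linear in z: 1 + (-0.761) z = 0  =>  z = -1/(-0.761) = 1.31406,  |z| = 1.31406.
Moduli of all roots: 1.3141.
All moduli strictly greater than 1? Yes.
Verdict: Stationary.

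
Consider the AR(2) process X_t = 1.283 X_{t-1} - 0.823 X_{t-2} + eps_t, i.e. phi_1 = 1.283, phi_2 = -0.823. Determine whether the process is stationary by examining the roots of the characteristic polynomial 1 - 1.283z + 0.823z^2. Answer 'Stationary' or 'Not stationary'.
\text{Stationary}

The AR(p) characteristic polynomial is P(z) = 1 - 1.283z + 0.823z^2.
Stationarity requires all roots to lie outside the unit circle, i.e. |z| > 1 for every root.
Set 1 + (-1.283) z + (0.823) z^2 = 0, i.e. a z^2 + b z + c = 0 with a = 0.823, b = -1.283, c = 1.
Discriminant D = b^2 - 4ac = (-1.283)^2 - 4*(0.823)*1 = 1.646089 - (3.292) = -1.645911.
D < 0, so the roots are the complex-conjugate pair z = (-b +/- i sqrt(-D)) / (2a) = 0.7795 +/- 0.7794i.
For a conjugate pair |z|^2 = z * conj(z) = (product of roots) = c/a = 1/(0.823) = 1.215067, so |z| = sqrt(1.215067) = 1.1023 for both roots.
Moduli of all roots: 1.1023, 1.1023.
All moduli strictly greater than 1? Yes.
Verdict: Stationary.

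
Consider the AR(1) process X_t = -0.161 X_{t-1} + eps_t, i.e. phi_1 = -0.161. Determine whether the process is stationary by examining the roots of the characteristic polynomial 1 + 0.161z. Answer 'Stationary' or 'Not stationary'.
\text{Stationary}

The AR(p) characteristic polynomial is P(z) = 1 + 0.161z.
Stationarity requires all roots to lie outside the unit circle, i.e. |z| > 1 for every root.
This is linear in z: 1 + (0.161) z = 0  =>  z = -1/(0.161) = -6.21118,  |z| = 6.21118.
Moduli of all roots: 6.2112.
All moduli strictly greater than 1? Yes.
Verdict: Stationary.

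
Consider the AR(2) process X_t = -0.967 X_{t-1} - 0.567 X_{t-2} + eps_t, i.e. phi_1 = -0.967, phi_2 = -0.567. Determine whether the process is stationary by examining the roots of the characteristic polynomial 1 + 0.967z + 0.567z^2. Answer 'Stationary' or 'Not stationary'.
\text{Stationary}

The AR(p) characteristic polynomial is P(z) = 1 + 0.967z + 0.567z^2.
Stationarity requires all roots to lie outside the unit circle, i.e. |z| > 1 for every root.
Set 1 + (0.967) z + (0.567) z^2 = 0, i.e. a z^2 + b z + c = 0 with a = 0.567, b = 0.967, c = 1.
Discriminant D = b^2 - 4ac = (0.967)^2 - 4*(0.567)*1 = 0.935089 - (2.268) = -1.332911.
D < 0, so the roots are the complex-conjugate pair z = (-b +/- i sqrt(-D)) / (2a) = -0.8527 +/- 1.0181i.
For a conjugate pair |z|^2 = z * conj(z) = (product of roots) = c/a = 1/(0.567) = 1.763668, so |z| = sqrt(1.763668) = 1.328 for both roots.
Moduli of all roots: 1.3280, 1.3280.
All moduli strictly greater than 1? Yes.
Verdict: Stationary.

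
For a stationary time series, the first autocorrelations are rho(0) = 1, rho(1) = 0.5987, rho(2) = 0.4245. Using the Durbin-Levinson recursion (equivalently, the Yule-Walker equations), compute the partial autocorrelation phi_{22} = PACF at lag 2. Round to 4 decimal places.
\phi_{22} = 0.1030

The PACF at lag k is phi_{kk}, the last component of the solution
to the Yule-Walker system G_k phi = r_k where
  (G_k)_{ij} = rho(|i - j|), (r_k)_i = rho(i), i,j = 1..k.
Equivalently, Durbin-Levinson gives phi_{kk} iteratively:
  phi_{11} = rho(1)
  phi_{kk} = [rho(k) - sum_{j=1..k-1} phi_{k-1,j} rho(k-j)]
            / [1 - sum_{j=1..k-1} phi_{k-1,j} rho(j)],
  phi_{k,j} = phi_{k-1,j} - phi_{kk} phi_{k-1,k-j},  j = 1..k-1.
Step k = 1:
  phi_11 = rho(1) = 0.5987.
Step k = 2:
  phi_22 = [rho(2) - phi_11 rho(1)] / [1 - phi_11 rho(1)] = [0.4245 - (0.5987)(0.5987)] / [1 - (0.5987)(0.5987)]
         = 0.06605831 / 0.64155831 = 0.103.
Therefore phi_{22} = 0.1030.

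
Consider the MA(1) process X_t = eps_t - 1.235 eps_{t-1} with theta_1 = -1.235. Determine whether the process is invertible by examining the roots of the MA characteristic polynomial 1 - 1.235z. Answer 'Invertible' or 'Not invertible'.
\text{Not invertible}

The MA(q) characteristic polynomial is P(z) = 1 - 1.235z.
Invertibility requires all roots to lie outside the unit circle, i.e. |z| > 1 for every root.
This is linear in z: 1 + (-1.235) z = 0  =>  z = -1/(-1.235) = 0.809717,  |z| = 0.809717.
Moduli of all roots: 0.8097.
All moduli strictly greater than 1? No.
Verdict: Not invertible.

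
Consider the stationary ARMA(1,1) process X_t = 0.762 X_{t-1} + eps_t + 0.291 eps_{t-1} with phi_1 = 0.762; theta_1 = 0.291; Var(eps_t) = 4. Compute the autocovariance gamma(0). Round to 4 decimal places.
\gamma(0) = 14.5763

Multiply the model equation by X_{t-k} and take expectations. With theta_0 = psi_0 = 1 and psi_j the MA(infinity) weights, this gives
  gamma(k) - sum_i phi_i gamma(k-i) = c_k,
  c_k = sigma^2 * sum_{j=k..q} theta_j psi_{j-k}   (c_k = 0 for k > q),
using gamma(-m) = gamma(m).
psi-weights needed (psi_j = theta_j + sum_i phi_i psi_{j-i}):
  psi_1 = theta_1 + phi_1 = 0.291 + (0.762) = 1.053
Right-hand sides:
  c_0 = sigma^2 (1 + theta_1 psi_1) = 4 * (1 + (0.291)(1.053)) = 4 * 1.306423 = 5.225692
  c_1 = sigma^2 theta_1 = 4 * (0.291) = 1.164
  c_2 = 0
Equations for k = 0 and k = 1 (AR order 1):
  gamma(0) = phi_1 gamma(1) + c_0
  gamma(1) = phi_1 gamma(0) + c_1
Substituting the second into the first: gamma(0) (1 - phi_1^2) = c_0 + phi_1 c_1, so
  gamma(0) = (c_0 + phi_1 c_1) / (1 - phi_1^2) = (5.225692 + (0.762)(1.164)) / (1 - (0.762)^2) = 6.11266 / 0.419356 = 14.576303.
Therefore gamma(0) = 14.5763 (to 4 decimal places).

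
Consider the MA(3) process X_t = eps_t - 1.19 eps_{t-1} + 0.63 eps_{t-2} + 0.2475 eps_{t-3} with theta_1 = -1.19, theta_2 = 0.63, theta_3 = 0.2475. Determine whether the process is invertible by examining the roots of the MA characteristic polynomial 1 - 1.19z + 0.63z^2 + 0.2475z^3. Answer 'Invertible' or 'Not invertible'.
\text{Invertible}

The MA(q) characteristic polynomial is P(z) = 1 - 1.19z + 0.63z^2 + 0.2475z^3.
Invertibility requires all roots to lie outside the unit circle, i.e. |z| > 1 for every root.
Degree 3: look for a simple real root z0 first, then factor out (1 - z/z0) and solve the remaining quadratic.
Testing z0 = -4: P(-4) = 1 + (-1.19)(-4) + (0.63)(-4)^2 + (0.2475)(-4)^3
  = 1 + (4.76) + (10.08) + (-15.84) = 0.  So z_0 = -4 is a root, |z_0| = 4.
Divide out the factor (1 + 0.25 z) = (1 - z/z0) (since 1/z0 = -0.25):
  P(z) = (1 + 0.25 z)(1 + (-1.44) z + (0.99) z^2)
  [check: z-coef -1.44 - (-0.25) = -1.19; z^2-coef 0.99 - (-0.25)(-1.44) = 0.63; z^3-coef -(-0.25)(0.99) = 0.2475.]
Remaining roots from the quadratic factor 1 + (-1.44) z + (0.99) z^2:
  Set 1 + (-1.44) z + (0.99) z^2 = 0, i.e. a z^2 + b z + c = 0 with a = 0.99, b = -1.44, c = 1.
  Discriminant D = b^2 - 4ac = (-1.44)^2 - 4*(0.99)*1 = 2.0736 - (3.96) = -1.8864.
  D < 0, so the roots are the complex-conjugate pair z = (-b +/- i sqrt(-D)) / (2a) = 0.7273 +/- 0.6937i.
  For a conjugate pair |z|^2 = z * conj(z) = (product of roots) = c/a = 1/(0.99) = 1.010101, so |z| = sqrt(1.010101) = 1.005 for both roots.
Moduli of all roots: 4.0000, 1.0050, 1.0050.
All moduli strictly greater than 1? Yes.
Verdict: Invertible.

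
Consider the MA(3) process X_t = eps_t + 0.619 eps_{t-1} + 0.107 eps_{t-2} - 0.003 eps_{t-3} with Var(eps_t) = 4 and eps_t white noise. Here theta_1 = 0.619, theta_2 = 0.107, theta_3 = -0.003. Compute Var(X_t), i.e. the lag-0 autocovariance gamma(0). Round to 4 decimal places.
\gamma(0) = 5.5785

For an MA(q) process X_t = eps_t + sum_i theta_i eps_{t-i} with
Var(eps_t) = sigma^2, the variance is
  gamma(0) = sigma^2 * (1 + sum_i theta_i^2).
  sum_i theta_i^2 = (0.619)^2 + (0.107)^2 + (-0.003)^2 = 0.383161 + 0.011449 + 0.000009 = 0.394619.
  gamma(0) = 4 * (1 + 0.394619) = 4 * 1.394619 = 5.578476, which rounds to 5.5785.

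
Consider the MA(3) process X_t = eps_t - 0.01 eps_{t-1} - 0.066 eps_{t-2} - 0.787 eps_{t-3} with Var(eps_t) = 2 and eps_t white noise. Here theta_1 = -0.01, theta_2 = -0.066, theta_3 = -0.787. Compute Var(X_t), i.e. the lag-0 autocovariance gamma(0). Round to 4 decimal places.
\gamma(0) = 3.2477

For an MA(q) process X_t = eps_t + sum_i theta_i eps_{t-i} with
Var(eps_t) = sigma^2, the variance is
  gamma(0) = sigma^2 * (1 + sum_i theta_i^2).
  sum_i theta_i^2 = (-0.01)^2 + (-0.066)^2 + (-0.787)^2 = 0.0001 + 0.004356 + 0.619369 = 0.623825.
  gamma(0) = 2 * (1 + 0.623825) = 2 * 1.623825 = 3.24765, which rounds to 3.2477.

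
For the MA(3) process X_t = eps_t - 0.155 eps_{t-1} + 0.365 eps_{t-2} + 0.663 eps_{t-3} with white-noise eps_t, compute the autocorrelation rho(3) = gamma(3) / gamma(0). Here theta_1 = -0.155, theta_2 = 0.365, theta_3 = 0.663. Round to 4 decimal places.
\rho(3) = 0.4152

For an MA(q) process with theta_0 = 1, the autocovariance is
  gamma(k) = sigma^2 * sum_{i=0..q-k} theta_i * theta_{i+k},
and rho(k) = gamma(k) / gamma(0). Sigma^2 cancels.
  numerator   = (1)*(0.663) = 0.663.
  denominator = (1)^2 + (-0.155)^2 + (0.365)^2 + (0.663)^2 = 1.596819.
  rho(3) = 0.663 / 1.596819 = 0.4152.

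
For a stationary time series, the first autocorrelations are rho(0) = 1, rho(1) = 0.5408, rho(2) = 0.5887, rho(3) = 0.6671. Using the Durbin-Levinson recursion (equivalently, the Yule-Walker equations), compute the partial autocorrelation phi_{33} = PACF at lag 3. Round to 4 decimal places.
\phi_{33} = 0.4380

The PACF at lag k is phi_{kk}, the last component of the solution
to the Yule-Walker system G_k phi = r_k where
  (G_k)_{ij} = rho(|i - j|), (r_k)_i = rho(i), i,j = 1..k.
Equivalently, Durbin-Levinson gives phi_{kk} iteratively:
  phi_{11} = rho(1)
  phi_{kk} = [rho(k) - sum_{j=1..k-1} phi_{k-1,j} rho(k-j)]
            / [1 - sum_{j=1..k-1} phi_{k-1,j} rho(j)],
  phi_{k,j} = phi_{k-1,j} - phi_{kk} phi_{k-1,k-j},  j = 1..k-1.
Step k = 1:
  phi_11 = rho(1) = 0.5408.
Step k = 2:
  phi_22 = [rho(2) - phi_11 rho(1)] / [1 - phi_11 rho(1)] = [0.5887 - (0.5408)(0.5408)] / [1 - (0.5408)(0.5408)]
         = 0.29623536 / 0.70753536 = 0.418686.
  Update: phi_21 = phi_11 - phi_22 phi_11 = 0.5408 - (0.418686)(0.5408) = 0.314374.
Step k = 3:
  phi_33 = [rho(3) - phi_21 rho(2) - phi_22 rho(1)] / [1 - phi_21 rho(1) - phi_22 rho(2)]
    numerator   = 0.6671 - (0.314374)(0.5887) - (0.418686)(0.5408) = 0.25560221
    denominator = 1 - (0.314374)(0.5408) - (0.418686)(0.5887) = 0.58350567
  phi_33 = 0.25560221 / 0.58350567 = 0.438.
Therefore phi_{33} = 0.4380.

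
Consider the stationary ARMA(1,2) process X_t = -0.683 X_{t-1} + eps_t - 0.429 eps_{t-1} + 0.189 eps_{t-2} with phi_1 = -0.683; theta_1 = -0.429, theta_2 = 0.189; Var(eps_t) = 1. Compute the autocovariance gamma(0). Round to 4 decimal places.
\gamma(0) = 3.9228

Multiply the model equation by X_{t-k} and take expectations. With theta_0 = psi_0 = 1 and psi_j the MA(infinity) weights, this gives
  gamma(k) - sum_i phi_i gamma(k-i) = c_k,
  c_k = sigma^2 * sum_{j=k..q} theta_j psi_{j-k}   (c_k = 0 for k > q),
using gamma(-m) = gamma(m).
psi-weights needed (psi_j = theta_j + sum_i phi_i psi_{j-i}):
  psi_1 = theta_1 + phi_1 = -0.429 + (-0.683) = -1.112
  psi_2 = theta_2 + phi_1 psi_1 = 0.189 + (-0.683)(-1.112) = 0.948496
Right-hand sides:
  c_0 = sigma^2 (1 + theta_1 psi_1 + theta_2 psi_2) = 1 * (1 + (-0.429)(-1.112) + (0.189)(0.948496)) = 1 * 1.656314 = 1.656314
  c_1 = sigma^2 (theta_1 + theta_2 psi_1) = 1 * (-0.429 + (0.189)(-1.112)) = -0.639168
  c_2 = sigma^2 theta_2 = 1 * (0.189) = 0.189
Equations for k = 0 and k = 1 (AR order 1):
  gamma(0) = phi_1 gamma(1) + c_0
  gamma(1) = phi_1 gamma(0) + c_1
Substituting the second into the first: gamma(0) (1 - phi_1^2) = c_0 + phi_1 c_1, so
  gamma(0) = (c_0 + phi_1 c_1) / (1 - phi_1^2) = (1.656314 + (-0.683)(-0.639168)) / (1 - (-0.683)^2) = 2.092865 / 0.533511 = 3.922816.
Therefore gamma(0) = 3.9228 (to 4 decimal places).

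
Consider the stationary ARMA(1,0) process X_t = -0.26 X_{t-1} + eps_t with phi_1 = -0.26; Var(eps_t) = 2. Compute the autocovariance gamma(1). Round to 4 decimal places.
\gamma(1) = -0.5577

Multiply the model equation by X_{t-k} and take expectations. With theta_0 = psi_0 = 1 and psi_j the MA(infinity) weights, this gives
  gamma(k) - sum_i phi_i gamma(k-i) = c_k,
  c_k = sigma^2 * sum_{j=k..q} theta_j psi_{j-k}   (c_k = 0 for k > q),
using gamma(-m) = gamma(m).
Pure AR (q = 0): c_0 = sigma^2 = 2, c_k = 0 for k >= 1.
Equations for k = 0 and k = 1 (AR order 1):
  gamma(0) = phi_1 gamma(1) + c_0
  gamma(1) = phi_1 gamma(0) + c_1
Substituting the second into the first: gamma(0) (1 - phi_1^2) = c_0 + phi_1 c_1, so
  gamma(0) = c_0 / (1 - phi_1^2) = 2 / (1 - (-0.26)^2) = 2 / 0.9324 = 2.145002.
  gamma(1) = phi_1 gamma(0) = (-0.26)(2.145002) = -0.557701.
Therefore gamma(1) = -0.5577 (to 4 decimal places).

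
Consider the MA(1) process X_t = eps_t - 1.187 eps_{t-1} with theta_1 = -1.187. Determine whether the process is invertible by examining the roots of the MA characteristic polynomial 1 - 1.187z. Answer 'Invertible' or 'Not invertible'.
\text{Not invertible}

The MA(q) characteristic polynomial is P(z) = 1 - 1.187z.
Invertibility requires all roots to lie outside the unit circle, i.e. |z| > 1 for every root.
This is linear in z: 1 + (-1.187) z = 0  =>  z = -1/(-1.187) = 0.84246,  |z| = 0.84246.
Moduli of all roots: 0.8425.
All moduli strictly greater than 1? No.
Verdict: Not invertible.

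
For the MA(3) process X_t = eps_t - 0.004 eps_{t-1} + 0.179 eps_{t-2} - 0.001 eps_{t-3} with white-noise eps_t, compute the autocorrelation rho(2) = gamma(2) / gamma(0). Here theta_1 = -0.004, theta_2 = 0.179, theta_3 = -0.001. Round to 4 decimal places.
\rho(2) = 0.1734

For an MA(q) process with theta_0 = 1, the autocovariance is
  gamma(k) = sigma^2 * sum_{i=0..q-k} theta_i * theta_{i+k},
and rho(k) = gamma(k) / gamma(0). Sigma^2 cancels.
  numerator   = (1)*(0.179) + (-0.004)*(-0.001) = 0.179004.
  denominator = (1)^2 + (-0.004)^2 + (0.179)^2 + (-0.001)^2 = 1.032058.
  rho(2) = 0.179004 / 1.032058 = 0.1734.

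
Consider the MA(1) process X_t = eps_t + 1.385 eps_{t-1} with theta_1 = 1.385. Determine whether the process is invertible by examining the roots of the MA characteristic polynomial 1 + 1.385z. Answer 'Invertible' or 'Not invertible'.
\text{Not invertible}

The MA(q) characteristic polynomial is P(z) = 1 + 1.385z.
Invertibility requires all roots to lie outside the unit circle, i.e. |z| > 1 for every root.
This is linear in z: 1 + (1.385) z = 0  =>  z = -1/(1.385) = -0.722022,  |z| = 0.722022.
Moduli of all roots: 0.7220.
All moduli strictly greater than 1? No.
Verdict: Not invertible.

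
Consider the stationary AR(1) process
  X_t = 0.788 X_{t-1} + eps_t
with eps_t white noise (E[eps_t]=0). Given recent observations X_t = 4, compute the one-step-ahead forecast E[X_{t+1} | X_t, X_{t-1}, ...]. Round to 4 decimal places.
E[X_{t+1} \mid \mathcal F_t] = 3.1520

For an AR(p) model X_t = c + sum_i phi_i X_{t-i} + eps_t, the
one-step-ahead conditional mean is
  E[X_{t+1} | X_t, ...] = c + sum_i phi_i X_{t+1-i}.
Substitute known values:
  E[X_{t+1} | ...] = (0.788) * (4)
                   = 3.1520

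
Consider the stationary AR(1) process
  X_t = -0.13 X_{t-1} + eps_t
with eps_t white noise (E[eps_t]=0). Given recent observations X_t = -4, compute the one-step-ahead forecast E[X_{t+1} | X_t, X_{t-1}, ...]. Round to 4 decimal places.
E[X_{t+1} \mid \mathcal F_t] = 0.5200

For an AR(p) model X_t = c + sum_i phi_i X_{t-i} + eps_t, the
one-step-ahead conditional mean is
  E[X_{t+1} | X_t, ...] = c + sum_i phi_i X_{t+1-i}.
Substitute known values:
  E[X_{t+1} | ...] = (-0.13) * (-4)
                   = 0.5200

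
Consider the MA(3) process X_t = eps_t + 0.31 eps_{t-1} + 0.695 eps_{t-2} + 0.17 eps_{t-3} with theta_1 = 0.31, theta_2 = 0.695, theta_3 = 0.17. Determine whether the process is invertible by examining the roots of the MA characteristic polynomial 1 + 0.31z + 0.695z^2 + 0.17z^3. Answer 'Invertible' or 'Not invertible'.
\text{Invertible}

The MA(q) characteristic polynomial is P(z) = 1 + 0.31z + 0.695z^2 + 0.17z^3.
Invertibility requires all roots to lie outside the unit circle, i.e. |z| > 1 for every root.
Degree 3: look for a simple real root z0 first, then factor out (1 - z/z0) and solve the remaining quadratic.
Testing z0 = -4: P(-4) = 1 + (0.31)(-4) + (0.695)(-4)^2 + (0.17)(-4)^3
  = 1 + (-1.24) + (11.12) + (-10.88) = 0.  So z_0 = -4 is a root, |z_0| = 4.
Divide out the factor (1 + 0.25 z) = (1 - z/z0) (since 1/z0 = -0.25):
  P(z) = (1 + 0.25 z)(1 + (0.06) z + (0.68) z^2)
  [check: z-coef 0.06 - (-0.25) = 0.31; z^2-coef 0.68 - (-0.25)(0.06) = 0.695; z^3-coef -(-0.25)(0.68) = 0.17.]
Remaining roots from the quadratic factor 1 + (0.06) z + (0.68) z^2:
  Set 1 + (0.06) z + (0.68) z^2 = 0, i.e. a z^2 + b z + c = 0 with a = 0.68, b = 0.06, c = 1.
  Discriminant D = b^2 - 4ac = (0.06)^2 - 4*(0.68)*1 = 0.0036 - (2.72) = -2.7164.
  D < 0, so the roots are the complex-conjugate pair z = (-b +/- i sqrt(-D)) / (2a) = -0.0441 +/- 1.2119i.
  For a conjugate pair |z|^2 = z * conj(z) = (product of roots) = c/a = 1/(0.68) = 1.470588, so |z| = sqrt(1.470588) = 1.2127 for both roots.
Moduli of all roots: 4.0000, 1.2127, 1.2127.
All moduli strictly greater than 1? Yes.
Verdict: Invertible.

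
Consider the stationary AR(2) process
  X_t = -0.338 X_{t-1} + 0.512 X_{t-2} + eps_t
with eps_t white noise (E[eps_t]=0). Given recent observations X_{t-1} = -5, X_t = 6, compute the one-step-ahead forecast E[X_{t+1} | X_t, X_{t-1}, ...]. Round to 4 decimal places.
E[X_{t+1} \mid \mathcal F_t] = -4.5880

For an AR(p) model X_t = c + sum_i phi_i X_{t-i} + eps_t, the
one-step-ahead conditional mean is
  E[X_{t+1} | X_t, ...] = c + sum_i phi_i X_{t+1-i}.
Substitute known values:
  E[X_{t+1} | ...] = (-0.338) * (6) + (0.512) * (-5)
                   = -4.5880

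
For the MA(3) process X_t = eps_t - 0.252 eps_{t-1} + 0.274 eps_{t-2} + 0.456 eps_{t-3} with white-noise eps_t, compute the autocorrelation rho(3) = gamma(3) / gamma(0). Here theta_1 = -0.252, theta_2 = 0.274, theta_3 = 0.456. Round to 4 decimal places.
\rho(3) = 0.3387

For an MA(q) process with theta_0 = 1, the autocovariance is
  gamma(k) = sigma^2 * sum_{i=0..q-k} theta_i * theta_{i+k},
and rho(k) = gamma(k) / gamma(0). Sigma^2 cancels.
  numerator   = (1)*(0.456) = 0.456.
  denominator = (1)^2 + (-0.252)^2 + (0.274)^2 + (0.456)^2 = 1.346516.
  rho(3) = 0.456 / 1.346516 = 0.3387.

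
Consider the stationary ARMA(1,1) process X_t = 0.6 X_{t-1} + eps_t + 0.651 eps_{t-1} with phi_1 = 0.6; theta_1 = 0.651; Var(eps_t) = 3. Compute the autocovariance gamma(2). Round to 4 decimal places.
\gamma(2) = 4.8927

Multiply the model equation by X_{t-k} and take expectations. With theta_0 = psi_0 = 1 and psi_j the MA(infinity) weights, this gives
  gamma(k) - sum_i phi_i gamma(k-i) = c_k,
  c_k = sigma^2 * sum_{j=k..q} theta_j psi_{j-k}   (c_k = 0 for k > q),
using gamma(-m) = gamma(m).
psi-weights needed (psi_j = theta_j + sum_i phi_i psi_{j-i}):
  psi_1 = theta_1 + phi_1 = 0.651 + (0.6) = 1.251
Right-hand sides:
  c_0 = sigma^2 (1 + theta_1 psi_1) = 3 * (1 + (0.651)(1.251)) = 3 * 1.814401 = 5.443203
  c_1 = sigma^2 theta_1 = 3 * (0.651) = 1.953
  c_2 = 0
Equations for k = 0 and k = 1 (AR order 1):
  gamma(0) = phi_1 gamma(1) + c_0
  gamma(1) = phi_1 gamma(0) + c_1
Substituting the second into the first: gamma(0) (1 - phi_1^2) = c_0 + phi_1 c_1, so
  gamma(0) = (c_0 + phi_1 c_1) / (1 - phi_1^2) = (5.443203 + (0.6)(1.953)) / (1 - (0.6)^2) = 6.615003 / 0.64 = 10.335942.
  gamma(1) = phi_1 gamma(0) + c_1 = (0.6)(10.335942) + (1.953) = 8.154565.
For k = 2 (> q): gamma(2) = phi_1 gamma(1) = (0.6)(8.154565) = 4.892739.
Therefore gamma(2) = 4.8927 (to 4 decimal places).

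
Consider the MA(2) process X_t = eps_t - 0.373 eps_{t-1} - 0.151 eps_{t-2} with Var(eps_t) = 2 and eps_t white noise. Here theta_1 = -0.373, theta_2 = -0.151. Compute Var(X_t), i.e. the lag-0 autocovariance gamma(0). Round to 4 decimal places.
\gamma(0) = 2.3239

For an MA(q) process X_t = eps_t + sum_i theta_i eps_{t-i} with
Var(eps_t) = sigma^2, the variance is
  gamma(0) = sigma^2 * (1 + sum_i theta_i^2).
  sum_i theta_i^2 = (-0.373)^2 + (-0.151)^2 = 0.139129 + 0.022801 = 0.16193.
  gamma(0) = 2 * (1 + 0.16193) = 2 * 1.16193 = 2.32386, which rounds to 2.3239.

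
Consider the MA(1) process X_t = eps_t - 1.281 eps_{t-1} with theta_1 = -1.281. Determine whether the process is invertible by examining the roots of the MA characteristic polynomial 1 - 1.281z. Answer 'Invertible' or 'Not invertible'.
\text{Not invertible}

The MA(q) characteristic polynomial is P(z) = 1 - 1.281z.
Invertibility requires all roots to lie outside the unit circle, i.e. |z| > 1 for every root.
This is linear in z: 1 + (-1.281) z = 0  =>  z = -1/(-1.281) = 0.78064,  |z| = 0.78064.
Moduli of all roots: 0.7806.
All moduli strictly greater than 1? No.
Verdict: Not invertible.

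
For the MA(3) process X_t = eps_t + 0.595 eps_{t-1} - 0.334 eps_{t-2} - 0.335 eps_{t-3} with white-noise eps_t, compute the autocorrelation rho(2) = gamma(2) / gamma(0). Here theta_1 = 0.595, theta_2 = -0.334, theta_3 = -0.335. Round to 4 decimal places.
\rho(2) = -0.3380

For an MA(q) process with theta_0 = 1, the autocovariance is
  gamma(k) = sigma^2 * sum_{i=0..q-k} theta_i * theta_{i+k},
and rho(k) = gamma(k) / gamma(0). Sigma^2 cancels.
  numerator   = (1)*(-0.334) + (0.595)*(-0.335) = -0.533325.
  denominator = (1)^2 + (0.595)^2 + (-0.334)^2 + (-0.335)^2 = 1.577806.
  rho(2) = -0.533325 / 1.577806 = -0.3380.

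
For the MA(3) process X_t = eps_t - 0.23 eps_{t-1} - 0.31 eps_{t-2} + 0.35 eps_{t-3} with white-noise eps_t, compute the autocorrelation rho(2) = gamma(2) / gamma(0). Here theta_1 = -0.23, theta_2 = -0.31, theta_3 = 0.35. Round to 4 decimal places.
\rho(2) = -0.3071

For an MA(q) process with theta_0 = 1, the autocovariance is
  gamma(k) = sigma^2 * sum_{i=0..q-k} theta_i * theta_{i+k},
and rho(k) = gamma(k) / gamma(0). Sigma^2 cancels.
  numerator   = (1)*(-0.31) + (-0.23)*(0.35) = -0.3905.
  denominator = (1)^2 + (-0.23)^2 + (-0.31)^2 + (0.35)^2 = 1.2715.
  rho(2) = -0.3905 / 1.2715 = -0.3071.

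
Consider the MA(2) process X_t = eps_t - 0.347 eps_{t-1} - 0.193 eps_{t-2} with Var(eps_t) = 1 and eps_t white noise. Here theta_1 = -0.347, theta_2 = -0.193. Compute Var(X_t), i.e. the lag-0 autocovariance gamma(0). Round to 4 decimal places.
\gamma(0) = 1.1577

For an MA(q) process X_t = eps_t + sum_i theta_i eps_{t-i} with
Var(eps_t) = sigma^2, the variance is
  gamma(0) = sigma^2 * (1 + sum_i theta_i^2).
  sum_i theta_i^2 = (-0.347)^2 + (-0.193)^2 = 0.120409 + 0.037249 = 0.157658.
  gamma(0) = 1 * (1 + 0.157658) = 1 * 1.157658 = 1.157658, which rounds to 1.1577.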